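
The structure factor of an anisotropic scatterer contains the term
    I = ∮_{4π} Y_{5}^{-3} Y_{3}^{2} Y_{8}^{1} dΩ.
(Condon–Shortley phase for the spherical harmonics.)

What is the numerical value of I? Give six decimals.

-0.057718

Rules hold: Σm=0, L=16 even, 2≤8≤8.
N = 11·7·17 = 1309
Δ = 0!·10!·6!/17! = 1/136136
Racah Σ t=0..0: t=0:+1/518400 = 1/518400
⇒ 3j(5 3 8; 0 0 0)² = 56/2431, sgn +1
Racah Σ t=0..0: t=0:+1/9676800 = 1/9676800
⇒ 3j(5 3 8; -3 2 1)² = 27/19448, sgn -1
4πI² = N·(3j₀)²·(3jₘ)² = 1323/31603
I = -1·√(0.0418631/4π) = -0.05771794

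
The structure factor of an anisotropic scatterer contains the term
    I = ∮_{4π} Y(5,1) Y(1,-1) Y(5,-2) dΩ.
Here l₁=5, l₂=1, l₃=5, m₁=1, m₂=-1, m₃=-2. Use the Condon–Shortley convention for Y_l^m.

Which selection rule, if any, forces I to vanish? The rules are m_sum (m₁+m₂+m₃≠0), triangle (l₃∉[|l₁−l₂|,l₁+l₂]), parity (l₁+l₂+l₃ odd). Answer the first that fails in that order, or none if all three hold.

azimuthal sum: 1 − 1 − 2 = -2  ✗
4 ≤ 5 ≤ 6 (triangle on l)
L = 5 + 1 + 5 = 11 (odd)

m_sum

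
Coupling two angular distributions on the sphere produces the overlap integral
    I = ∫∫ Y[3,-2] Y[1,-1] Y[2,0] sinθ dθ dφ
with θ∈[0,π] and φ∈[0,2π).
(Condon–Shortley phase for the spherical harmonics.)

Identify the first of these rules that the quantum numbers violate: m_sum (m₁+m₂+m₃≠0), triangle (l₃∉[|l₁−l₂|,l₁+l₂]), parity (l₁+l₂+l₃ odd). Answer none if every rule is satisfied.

m_sum

m₁+m₂+m₃ = -2 − 1 + 0 = -3  ✗
triangle: |3−1|=2 ≤ l₃=2 ≤ 3+1=4
parity: l₁+l₂+l₃ = 6 is even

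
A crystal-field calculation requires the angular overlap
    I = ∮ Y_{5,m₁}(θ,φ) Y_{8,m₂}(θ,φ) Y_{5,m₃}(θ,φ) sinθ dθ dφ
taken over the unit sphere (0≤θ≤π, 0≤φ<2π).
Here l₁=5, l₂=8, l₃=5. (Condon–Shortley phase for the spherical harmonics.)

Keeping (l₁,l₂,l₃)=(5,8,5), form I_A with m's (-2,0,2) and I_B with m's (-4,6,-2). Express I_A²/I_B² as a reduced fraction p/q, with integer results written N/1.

l's match ⇒ only the (l;m) 3-j factors differ between A and B.
A: triangle coeff Δ(5,8,5) = 1/37413090; Σ_t [5,7]: t=5:−1/1036800 t=6:+1/2073600 t=7:−1/50803200 = -17/33868800; (3j)²=136/13585 [(5 8 5; -2 0 2)], sign=+1
B: triangle coeff Δ(5,8,5) = 1/37413090; Σ_t [7,8]: t=7:−1/50803200 t=8:+1/58060800 = -1/406425600; (3j)²=1/3230 [(5 8 5; -4 6 -2)], sign=+1
I_A²/I_B² = (136/13585)/(1/3230) = 4624/143

4624/143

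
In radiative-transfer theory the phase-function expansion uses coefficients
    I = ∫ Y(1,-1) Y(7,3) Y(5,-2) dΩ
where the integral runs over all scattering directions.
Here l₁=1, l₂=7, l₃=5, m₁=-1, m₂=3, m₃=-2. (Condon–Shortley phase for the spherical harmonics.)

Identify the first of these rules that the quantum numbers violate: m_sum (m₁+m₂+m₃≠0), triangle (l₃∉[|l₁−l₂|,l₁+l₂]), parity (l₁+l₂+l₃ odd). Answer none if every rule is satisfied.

triangle

m₁+m₂+m₃ = -1 + 3 − 2 = 0  ✓
triangle: |1−7|=6 ≤ l₃=5 ≤ 1+7=8  ✗
parity: l₁+l₂+l₃ = 13 is odd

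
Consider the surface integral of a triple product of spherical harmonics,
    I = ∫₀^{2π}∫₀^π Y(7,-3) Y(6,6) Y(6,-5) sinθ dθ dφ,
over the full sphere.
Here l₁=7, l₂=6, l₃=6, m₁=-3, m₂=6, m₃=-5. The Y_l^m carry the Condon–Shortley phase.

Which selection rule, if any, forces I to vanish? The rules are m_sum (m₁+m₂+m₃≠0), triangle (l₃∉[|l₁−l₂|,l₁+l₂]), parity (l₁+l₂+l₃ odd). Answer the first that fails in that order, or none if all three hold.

azimuthal sum: -3 + 6 − 5 = -2  ✗
1 ≤ 6 ≤ 13 (triangle on l)
L = 7 + 6 + 6 = 19 (odd)

m_sum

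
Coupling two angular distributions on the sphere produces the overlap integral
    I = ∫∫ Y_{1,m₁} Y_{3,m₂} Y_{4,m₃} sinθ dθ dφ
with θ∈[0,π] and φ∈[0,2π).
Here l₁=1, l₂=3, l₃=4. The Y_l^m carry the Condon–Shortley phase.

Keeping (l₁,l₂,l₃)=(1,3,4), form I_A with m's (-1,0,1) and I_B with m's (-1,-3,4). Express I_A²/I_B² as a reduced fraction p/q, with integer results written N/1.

5/14

Shared (l₁,l₂,l₃)=(1,3,4): N and (l;000)² cancel in I_A²/I_B².
A: Δ = 0!·2!·6!/9! = 1/252; Racah Σ t=0..0: t=0:+1/72 = 1/72; ⇒ 3j(1 3 4; -1 0 1)² = 5/126, sgn -1
B: Δ = 0!·2!·6!/9! = 1/252; Racah Σ t=0..0: t=0:+1/1440 = 1/1440; ⇒ 3j(1 3 4; -1 -3 4)² = 1/9, sgn +1
I_A²/I_B² = (5/126)/(1/9) = 5/14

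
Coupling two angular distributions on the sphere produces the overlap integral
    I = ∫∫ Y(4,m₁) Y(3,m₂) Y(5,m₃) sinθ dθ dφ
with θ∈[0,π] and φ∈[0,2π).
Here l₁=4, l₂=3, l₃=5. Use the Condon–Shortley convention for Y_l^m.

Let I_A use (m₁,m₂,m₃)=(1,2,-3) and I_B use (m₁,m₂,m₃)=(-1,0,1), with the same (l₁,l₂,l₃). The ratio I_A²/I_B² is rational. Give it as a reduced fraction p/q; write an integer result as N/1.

Shared (l₁,l₂,l₃)=(4,3,5): N and (l;000)² cancel in I_A²/I_B².
A: Δ = 2!·6!·4!/13! = 1/180180; Racah Σ t=1..2: t=1:−1/1152 t=2:+1/1440 = -1/5760; ⇒ 3j(4 3 5; 1 2 -3)² = 1/858, sgn -1
B: Δ = 2!·6!·4!/13! = 1/180180; Racah Σ t=0..2: t=0:+1/1440 t=1:−1/192 t=2:+1/432 = -19/8640; ⇒ 3j(4 3 5; -1 0 1)² = 361/30030, sgn -1
I_A²/I_B² = (1/858)/(361/30030) = 35/361

35/361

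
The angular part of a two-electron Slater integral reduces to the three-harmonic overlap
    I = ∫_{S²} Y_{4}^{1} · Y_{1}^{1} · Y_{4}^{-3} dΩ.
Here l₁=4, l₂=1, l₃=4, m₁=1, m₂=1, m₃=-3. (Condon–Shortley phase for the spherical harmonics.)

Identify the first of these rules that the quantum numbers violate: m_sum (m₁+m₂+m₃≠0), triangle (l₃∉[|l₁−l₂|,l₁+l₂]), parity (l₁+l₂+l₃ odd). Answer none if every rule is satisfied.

Σmᵢ = -1  ✗
l₃∈[|l₁−l₂|,l₁+l₂]=[3,5], have l₃=4
Σlᵢ = 9 ⇒ odd

m_sum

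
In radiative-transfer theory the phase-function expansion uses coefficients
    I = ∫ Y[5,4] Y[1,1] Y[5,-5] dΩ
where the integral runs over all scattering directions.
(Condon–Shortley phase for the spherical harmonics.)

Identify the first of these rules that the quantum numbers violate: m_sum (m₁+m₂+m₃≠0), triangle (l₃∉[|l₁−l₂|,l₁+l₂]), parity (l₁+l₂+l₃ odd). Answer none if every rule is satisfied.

parity

m₁+m₂+m₃ = 4 + 1 − 5 = 0  ✓
triangle: |5−1|=4 ≤ l₃=5 ≤ 5+1=6  ✓
parity: l₁+l₂+l₃ = 11 is odd  ✗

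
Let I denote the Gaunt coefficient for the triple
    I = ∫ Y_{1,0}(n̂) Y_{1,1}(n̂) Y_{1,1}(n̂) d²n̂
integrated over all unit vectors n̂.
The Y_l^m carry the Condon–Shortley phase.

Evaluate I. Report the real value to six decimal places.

0.000000

0 + 1 + 1 = 2 ≠ 0: azimuthal integral kills it; I = 0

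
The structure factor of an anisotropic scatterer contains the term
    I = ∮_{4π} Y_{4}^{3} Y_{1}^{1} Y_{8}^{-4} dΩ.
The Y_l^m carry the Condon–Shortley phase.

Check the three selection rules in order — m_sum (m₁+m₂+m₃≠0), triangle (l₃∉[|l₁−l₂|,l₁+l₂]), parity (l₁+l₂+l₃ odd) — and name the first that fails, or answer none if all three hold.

m₁+m₂+m₃ = 3 + 1 − 4 = 0  ✓
triangle: |4−1|=3 ≤ l₃=8 ≤ 4+1=5  ✗
parity: l₁+l₂+l₃ = 13 is odd

triangle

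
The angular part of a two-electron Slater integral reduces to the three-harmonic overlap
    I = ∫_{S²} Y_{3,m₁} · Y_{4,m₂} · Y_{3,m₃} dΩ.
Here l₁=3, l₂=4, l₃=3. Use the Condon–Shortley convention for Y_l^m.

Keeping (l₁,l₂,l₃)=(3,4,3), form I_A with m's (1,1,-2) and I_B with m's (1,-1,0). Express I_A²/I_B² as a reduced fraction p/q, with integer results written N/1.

Shared (l₁,l₂,l₃)=(3,4,3): N and (l;000)² cancel in I_A²/I_B².
A: Δ = 4!·2!·4!/11! = 1/34650; Racah Σ t=1..2: t=1:−1/144 t=2:+1/48 = 1/72; ⇒ 3j(3 4 3; 1 1 -2)² = 16/693, sgn -1
B: Δ = 4!·2!·4!/11! = 1/34650; Racah Σ t=0..2: t=0:+1/288 t=1:−1/24 t=2:+1/48 = -5/288; ⇒ 3j(3 4 3; 1 -1 0)² = 5/462, sgn +1
I_A²/I_B² = (16/693)/(5/462) = 32/15

32/15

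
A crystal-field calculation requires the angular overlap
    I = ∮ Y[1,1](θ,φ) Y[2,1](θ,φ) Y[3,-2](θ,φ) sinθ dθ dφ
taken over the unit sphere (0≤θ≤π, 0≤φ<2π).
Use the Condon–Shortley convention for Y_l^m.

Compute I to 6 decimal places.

Checks pass: Σm=0; 6 even; l₃=3∈[1,3].
(2·1+1)(2·2+1)(2·3+1) = 105
Δ: 0! 2! 4! / 7! → 1/105
sum: t=0:+1/4 = 1/4
3j²(1 2 3; 0 0 0) = Δ·Π!·Σ² = 3/35  (sign -1)
sum: t=0:+1/12 = 1/12
3j²(1 2 3; 1 1 -2) = Δ·Π!·Σ² = 2/21  (sign -1)
combine: 4πI² = 105·3/35·2/21 = 6/7
take √, sign +1: I = 0.26116903

0.261169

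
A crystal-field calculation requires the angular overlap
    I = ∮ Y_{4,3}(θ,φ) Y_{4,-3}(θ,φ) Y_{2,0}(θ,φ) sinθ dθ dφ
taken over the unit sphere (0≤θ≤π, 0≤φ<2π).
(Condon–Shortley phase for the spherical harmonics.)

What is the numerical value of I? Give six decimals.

0.057344

Checks pass: Σm=0; 10 even; l₃=2∈[0,8].
(2·4+1)(2·4+1)(2·2+1) = 405
Δ: 6! 2! 2! / 11! → 1/13860
sum: t=2:+1/192 t=3:−1/36 t=4:+1/192 = -5/288
3j²(4 4 2; 0 0 0) = Δ·Π!·Σ² = 20/693  (sign -1)
sum: t=0:+1/720 t=1:−1/480 = -1/1440
3j²(4 4 2; 3 -3 0) = Δ·Π!·Σ² = 7/1980  (sign -1)
combine: 4πI² = 405·20/693·7/1980 = 5/121
take √, sign +1: I = 0.05734392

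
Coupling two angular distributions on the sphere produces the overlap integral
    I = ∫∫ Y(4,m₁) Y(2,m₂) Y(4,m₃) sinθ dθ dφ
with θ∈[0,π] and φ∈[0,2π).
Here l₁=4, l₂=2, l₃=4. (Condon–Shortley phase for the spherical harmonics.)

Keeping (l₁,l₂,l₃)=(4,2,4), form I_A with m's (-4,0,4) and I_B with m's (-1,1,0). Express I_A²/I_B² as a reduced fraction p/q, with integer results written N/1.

392/15

Shared (l₁,l₂,l₃)=(4,2,4): N and (l;000)² cancel in I_A²/I_B².
A: Δ = 2!·6!·2!/11! = 1/13860; Racah Σ t=2..2: t=2:+1/2880 = 1/2880; ⇒ 3j(4 2 4; -4 0 4)² = 28/495, sgn +1
B: Δ = 2!·6!·2!/11! = 1/13860; Racah Σ t=1..2: t=1:−1/96 t=2:+1/72 = 1/288; ⇒ 3j(4 2 4; -1 1 0)² = 1/462, sgn +1
I_A²/I_B² = (28/495)/(1/462) = 392/15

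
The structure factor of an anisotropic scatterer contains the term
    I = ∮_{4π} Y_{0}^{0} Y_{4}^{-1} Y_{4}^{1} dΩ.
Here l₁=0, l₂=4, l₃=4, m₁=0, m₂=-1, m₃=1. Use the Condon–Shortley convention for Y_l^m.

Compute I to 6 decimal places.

-0.282095

Checks pass: Σm=0; 8 even; l₃=4∈[4,4].
(2·0+1)(2·4+1)(2·4+1) = 81
Δ: 0! 0! 8! / 9! → 1/9
sum: t=0:+1/576 = 1/576
3j²(0 4 4; 0 0 0) = Δ·Π!·Σ² = 1/9  (sign +1)
sum: t=0:+1/720 = 1/720
3j²(0 4 4; 0 -1 1) = Δ·Π!·Σ² = 1/9  (sign -1)
combine: 4πI² = 81·1/9·1/9 = 1/1
take √, sign -1: I = -0.28209479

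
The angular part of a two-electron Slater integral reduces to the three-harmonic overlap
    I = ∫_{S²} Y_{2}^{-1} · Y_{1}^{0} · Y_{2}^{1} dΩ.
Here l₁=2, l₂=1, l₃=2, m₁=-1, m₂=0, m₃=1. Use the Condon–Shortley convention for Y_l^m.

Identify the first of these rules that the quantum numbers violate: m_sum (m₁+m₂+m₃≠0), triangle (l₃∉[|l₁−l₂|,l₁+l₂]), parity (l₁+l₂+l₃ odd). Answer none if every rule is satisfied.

m₁+m₂+m₃ = -1 + 0 + 1 = 0  ✓
triangle: |2−1|=1 ≤ l₃=2 ≤ 2+1=3  ✓
parity: l₁+l₂+l₃ = 5 is odd  ✗

parity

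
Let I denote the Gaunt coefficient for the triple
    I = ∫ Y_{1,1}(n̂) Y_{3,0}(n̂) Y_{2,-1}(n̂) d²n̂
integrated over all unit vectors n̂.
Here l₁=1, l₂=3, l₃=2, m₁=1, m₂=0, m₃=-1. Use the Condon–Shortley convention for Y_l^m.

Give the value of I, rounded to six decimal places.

Rules hold: Σm=0, L=6 even, 2≤2≤4.
N = 3·7·5 = 105
Δ = 2!·0!·4!/7! = 1/105
Racah Σ t=1..1: t=1:−1/4 = -1/4
⇒ 3j(1 3 2; 0 0 0)² = 3/35, sgn -1
Racah Σ t=0..0: t=0:+1/12 = 1/12
⇒ 3j(1 3 2; 1 0 -1)² = 1/35, sgn -1
4πI² = N·(3j₀)²·(3jₘ)² = 9/35
I = +1·√(0.257143/4π) = 0.14304817

0.143048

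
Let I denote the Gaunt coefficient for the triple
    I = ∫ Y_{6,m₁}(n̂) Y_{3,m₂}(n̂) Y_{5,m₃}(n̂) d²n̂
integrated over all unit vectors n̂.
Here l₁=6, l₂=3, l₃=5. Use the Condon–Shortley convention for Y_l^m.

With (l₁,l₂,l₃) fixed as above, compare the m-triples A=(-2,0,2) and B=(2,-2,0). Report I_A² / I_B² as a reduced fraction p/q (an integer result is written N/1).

4/7

l's match ⇒ only the (l;m) 3-j factors differ between A and B.
A: triangle coeff Δ(6,3,5) = 1/675675; Σ_t [1,3]: t=1:−1/60480 t=2:+1/5760 t=3:−1/8640 = 1/24192; (3j)²=8/3003 [(6 3 5; -2 0 2)], sign=-1
B: triangle coeff Δ(6,3,5) = 1/675675; Σ_t [0,1]: t=0:+1/13824 t=1:−1/8640 = -1/23040; (3j)²=2/429 [(6 3 5; 2 -2 0)], sign=+1
I_A²/I_B² = (8/3003)/(2/429) = 4/7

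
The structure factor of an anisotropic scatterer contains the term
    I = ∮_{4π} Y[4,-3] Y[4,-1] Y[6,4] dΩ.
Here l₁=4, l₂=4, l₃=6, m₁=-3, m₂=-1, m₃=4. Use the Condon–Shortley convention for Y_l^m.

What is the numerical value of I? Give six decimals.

-0.030176

m-sum 0 ✓  L=14 even ✓  0≤6≤8 ✓
Π(2lᵢ+1) = 9×9×13 = 1053
triangle coeff Δ(4,4,6) = 1/1261260
Σ_t [0,2]: t=0:+1/4608 t=1:−1/1296 t=2:+1/4608 = -7/20736
(3j)²=20/1287 [(4 4 6; 0 0 0)], sign=-1
Σ_t [1,2]: t=1:−1/34560 t=2:+1/28800 = 1/172800
(3j)²=1/1430 [(4 4 6; -3 -1 4)], sign=+1
⇒ 4πI² = 18/1573
I = (-1)√(18/1573/(4π)) = -0.03017637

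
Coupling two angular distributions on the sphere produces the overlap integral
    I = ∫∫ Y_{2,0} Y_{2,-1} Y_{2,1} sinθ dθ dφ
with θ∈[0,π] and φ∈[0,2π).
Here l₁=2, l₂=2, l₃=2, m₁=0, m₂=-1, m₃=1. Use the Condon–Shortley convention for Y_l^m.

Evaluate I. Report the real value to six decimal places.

-0.090112

m-sum 0 ✓  L=6 even ✓  0≤2≤4 ✓
Π(2lᵢ+1) = 5×5×5 = 125
triangle coeff Δ(2,2,2) = 1/630
Σ_t [0,2]: t=0:+1/8 t=1:−1/1 t=2:+1/8 = -3/4
(3j)²=2/35 [(2 2 2; 0 0 0)], sign=-1
Σ_t [0,1]: t=0:+1/4 t=1:−1/2 = -1/4
(3j)²=1/70 [(2 2 2; 0 -1 1)], sign=+1
⇒ 4πI² = 5/49
I = (-1)√(5/49/(4π)) = -0.09011188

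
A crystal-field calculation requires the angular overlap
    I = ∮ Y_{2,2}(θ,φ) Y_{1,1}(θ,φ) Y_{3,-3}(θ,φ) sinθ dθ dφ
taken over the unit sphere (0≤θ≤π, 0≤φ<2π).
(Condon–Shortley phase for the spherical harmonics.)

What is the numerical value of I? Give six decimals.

-0.319865

Checks pass: Σm=0; 6 even; l₃=3∈[1,3].
(2·2+1)(2·1+1)(2·3+1) = 105
Δ: 0! 4! 2! / 7! → 1/105
sum: t=0:+1/4 = 1/4
3j²(2 1 3; 0 0 0) = Δ·Π!·Σ² = 3/35  (sign -1)
sum: t=0:+1/48 = 1/48
3j²(2 1 3; 2 1 -3) = Δ·Π!·Σ² = 1/7  (sign +1)
combine: 4πI² = 105·3/35·1/7 = 9/7
take √, sign -1: I = -0.31986543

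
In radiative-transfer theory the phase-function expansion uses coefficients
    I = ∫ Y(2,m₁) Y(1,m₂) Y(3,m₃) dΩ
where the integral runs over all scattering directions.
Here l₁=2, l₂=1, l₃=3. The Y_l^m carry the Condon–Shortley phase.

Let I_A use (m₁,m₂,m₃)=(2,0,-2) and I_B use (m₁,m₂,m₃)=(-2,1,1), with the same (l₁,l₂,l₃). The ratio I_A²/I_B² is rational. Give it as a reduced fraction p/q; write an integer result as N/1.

Same 2,1,3: normalisation and zero-m 3j drop out of the ratio.
A: Δ: 0! 4! 2! / 7! → 1/105; sum: t=0:+1/24 = 1/24; 3j²(2 1 3; 2 0 -2) = Δ·Π!·Σ² = 1/21  (sign -1)
B: Δ: 0! 4! 2! / 7! → 1/105; sum: t=0:+1/48 = 1/48; 3j²(2 1 3; -2 1 1) = Δ·Π!·Σ² = 1/105  (sign +1)
I_A²/I_B² = (1/21)/(1/105) = 5/1

5/1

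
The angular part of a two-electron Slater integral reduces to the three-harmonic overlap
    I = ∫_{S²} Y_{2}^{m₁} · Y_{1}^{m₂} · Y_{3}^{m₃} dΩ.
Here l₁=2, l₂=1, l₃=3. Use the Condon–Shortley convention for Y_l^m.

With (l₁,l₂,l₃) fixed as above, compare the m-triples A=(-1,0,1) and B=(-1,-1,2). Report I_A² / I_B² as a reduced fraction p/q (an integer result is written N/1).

4/5

Shared (l₁,l₂,l₃)=(2,1,3): N and (l;000)² cancel in I_A²/I_B².
A: Δ = 0!·4!·2!/7! = 1/105; Racah Σ t=0..0: t=0:+1/6 = 1/6; ⇒ 3j(2 1 3; -1 0 1)² = 8/105, sgn +1
B: Δ = 0!·4!·2!/7! = 1/105; Racah Σ t=0..0: t=0:+1/12 = 1/12; ⇒ 3j(2 1 3; -1 -1 2)² = 2/21, sgn -1
I_A²/I_B² = (8/105)/(2/21) = 4/5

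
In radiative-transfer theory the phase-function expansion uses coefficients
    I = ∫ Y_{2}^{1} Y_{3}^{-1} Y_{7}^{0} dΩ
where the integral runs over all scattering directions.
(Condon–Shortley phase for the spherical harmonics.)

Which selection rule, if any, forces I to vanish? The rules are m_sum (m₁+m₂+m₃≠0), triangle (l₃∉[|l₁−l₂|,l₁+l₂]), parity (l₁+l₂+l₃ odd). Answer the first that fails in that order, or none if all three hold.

Σmᵢ = 0  ✓
l₃∈[|l₁−l₂|,l₁+l₂]=[1,5], have l₃=7  ✗
Σlᵢ = 12 ⇒ even

triangle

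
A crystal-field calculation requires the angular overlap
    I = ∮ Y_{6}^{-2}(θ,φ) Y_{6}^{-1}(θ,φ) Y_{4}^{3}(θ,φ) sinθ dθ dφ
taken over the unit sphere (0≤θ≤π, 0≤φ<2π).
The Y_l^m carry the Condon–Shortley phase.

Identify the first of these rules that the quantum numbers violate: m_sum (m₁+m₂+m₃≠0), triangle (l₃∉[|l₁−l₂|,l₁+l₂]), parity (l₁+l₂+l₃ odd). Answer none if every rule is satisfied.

m₁+m₂+m₃ = -2 − 1 + 3 = 0  ✓
triangle: |6−6|=0 ≤ l₃=4 ≤ 6+6=12  ✓
parity: l₁+l₂+l₃ = 16 is even  ✓

none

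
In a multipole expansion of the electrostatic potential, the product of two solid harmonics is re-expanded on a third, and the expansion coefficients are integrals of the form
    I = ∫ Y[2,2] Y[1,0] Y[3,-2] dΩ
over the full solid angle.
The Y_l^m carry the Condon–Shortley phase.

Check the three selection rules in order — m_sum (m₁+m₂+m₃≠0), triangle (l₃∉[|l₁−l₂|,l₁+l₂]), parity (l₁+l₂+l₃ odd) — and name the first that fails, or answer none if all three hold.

none

azimuthal sum: 2 + 0 − 2 = 0  ✓
1 ≤ 3 ≤ 3 (triangle on l)  ✓
L = 2 + 1 + 3 = 6 (even)  ✓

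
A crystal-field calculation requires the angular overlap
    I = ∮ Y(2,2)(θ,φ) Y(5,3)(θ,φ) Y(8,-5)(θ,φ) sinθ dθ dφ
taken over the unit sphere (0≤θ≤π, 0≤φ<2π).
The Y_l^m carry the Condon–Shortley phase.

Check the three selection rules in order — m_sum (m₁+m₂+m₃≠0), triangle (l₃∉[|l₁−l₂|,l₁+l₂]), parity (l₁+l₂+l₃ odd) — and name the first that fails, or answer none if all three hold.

triangle

m₁+m₂+m₃ = 2 + 3 − 5 = 0  ✓
triangle: |2−5|=3 ≤ l₃=8 ≤ 2+5=7  ✗
parity: l₁+l₂+l₃ = 15 is odd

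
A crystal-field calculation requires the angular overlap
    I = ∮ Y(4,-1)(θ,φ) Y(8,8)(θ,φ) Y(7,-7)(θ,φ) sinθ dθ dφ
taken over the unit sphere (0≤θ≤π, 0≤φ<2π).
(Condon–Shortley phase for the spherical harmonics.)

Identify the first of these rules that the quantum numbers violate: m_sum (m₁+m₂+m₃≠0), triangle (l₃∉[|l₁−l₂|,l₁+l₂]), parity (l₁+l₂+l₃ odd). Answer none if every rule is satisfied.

parity

Σmᵢ = 0  ✓
l₃∈[|l₁−l₂|,l₁+l₂]=[4,12], have l₃=7  ✓
Σlᵢ = 19 ⇒ odd  ✗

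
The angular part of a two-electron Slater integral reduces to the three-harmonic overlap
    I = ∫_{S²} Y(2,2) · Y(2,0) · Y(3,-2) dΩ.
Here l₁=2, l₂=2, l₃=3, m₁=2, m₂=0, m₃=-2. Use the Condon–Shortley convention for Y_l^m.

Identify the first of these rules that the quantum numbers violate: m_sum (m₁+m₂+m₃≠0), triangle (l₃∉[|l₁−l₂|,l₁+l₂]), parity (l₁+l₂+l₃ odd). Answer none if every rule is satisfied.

azimuthal sum: 2 + 0 − 2 = 0  ✓
0 ≤ 3 ≤ 4 (triangle on l)  ✓
L = 2 + 2 + 3 = 7 (odd)  ✗

parity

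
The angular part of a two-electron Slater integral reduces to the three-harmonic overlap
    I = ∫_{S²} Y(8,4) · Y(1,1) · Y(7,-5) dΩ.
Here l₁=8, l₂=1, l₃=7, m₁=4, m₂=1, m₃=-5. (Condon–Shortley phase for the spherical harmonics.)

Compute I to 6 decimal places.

Checks pass: Σm=0; 16 even; l₃=7∈[7,9].
(2·8+1)(2·1+1)(2·7+1) = 765
Δ: 2! 14! 0! / 17! → 1/2040
sum: t=1:−1/25401600 = -1/25401600
3j²(8 1 7; 0 0 0) = Δ·Π!·Σ² = 8/255  (sign +1)
sum: t=2:+1/1916006400 = 1/1916006400
3j²(8 1 7; 4 1 -5) = Δ·Π!·Σ² = 1/340  (sign +1)
combine: 4πI² = 765·8/255·1/340 = 6/85
take √, sign +1: I = 0.07494820

0.074948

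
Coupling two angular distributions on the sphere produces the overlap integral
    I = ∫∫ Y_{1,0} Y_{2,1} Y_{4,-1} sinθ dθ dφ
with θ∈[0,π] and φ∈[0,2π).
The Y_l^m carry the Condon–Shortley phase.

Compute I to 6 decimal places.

triangle: need 1≤l₃≤3, have 4; I=0

0.000000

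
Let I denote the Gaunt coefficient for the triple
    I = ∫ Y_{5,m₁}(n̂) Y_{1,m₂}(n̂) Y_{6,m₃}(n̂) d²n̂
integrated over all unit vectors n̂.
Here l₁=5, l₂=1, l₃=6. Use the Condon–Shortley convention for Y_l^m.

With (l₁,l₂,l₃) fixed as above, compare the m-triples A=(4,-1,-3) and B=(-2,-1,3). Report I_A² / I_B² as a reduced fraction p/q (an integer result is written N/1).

l's match ⇒ only the (l;m) 3-j factors differ between A and B.
A: triangle coeff Δ(5,1,6) = 1/858; Σ_t [0,0]: t=0:+1/725760 = 1/725760; (3j)²=1/286 [(5 1 6; 4 -1 -3)], sign=-1
B: triangle coeff Δ(5,1,6) = 1/858; Σ_t [0,0]: t=0:+1/60480 = 1/60480; (3j)²=6/143 [(5 1 6; -2 -1 3)], sign=-1
I_A²/I_B² = (1/286)/(6/143) = 1/12

1/12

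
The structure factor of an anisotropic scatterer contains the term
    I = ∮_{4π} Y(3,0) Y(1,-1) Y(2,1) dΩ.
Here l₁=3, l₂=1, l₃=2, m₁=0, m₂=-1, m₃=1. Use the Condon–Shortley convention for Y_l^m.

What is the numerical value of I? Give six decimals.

m-sum 0 ✓  L=6 even ✓  2≤2≤4 ✓
Π(2lᵢ+1) = 7×3×5 = 105
triangle coeff Δ(3,1,2) = 1/105
Σ_t [1,1]: t=1:−1/4 = -1/4
(3j)²=3/35 [(3 1 2; 0 0 0)], sign=-1
Σ_t [0,0]: t=0:+1/12 = 1/12
(3j)²=1/35 [(3 1 2; 0 -1 1)], sign=-1
⇒ 4πI² = 9/35
I = (+1)√(9/35/(4π)) = 0.14304817

0.143048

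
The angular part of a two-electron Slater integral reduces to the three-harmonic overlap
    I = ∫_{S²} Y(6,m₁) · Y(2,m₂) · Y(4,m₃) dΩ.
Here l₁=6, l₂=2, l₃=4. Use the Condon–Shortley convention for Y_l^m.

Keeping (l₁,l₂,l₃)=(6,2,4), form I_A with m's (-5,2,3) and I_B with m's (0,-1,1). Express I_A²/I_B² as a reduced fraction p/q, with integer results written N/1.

11/4

Shared (l₁,l₂,l₃)=(6,2,4): N and (l;000)² cancel in I_A²/I_B².
A: Δ = 4!·8!·0!/13! = 1/6435; Racah Σ t=4..4: t=4:+1/120960 = 1/120960; ⇒ 3j(6 2 4; -5 2 3)² = 2/39, sgn -1
B: Δ = 4!·8!·0!/13! = 1/6435; Racah Σ t=1..1: t=1:−1/4320 = -1/4320; ⇒ 3j(6 2 4; 0 -1 1)² = 8/429, sgn +1
I_A²/I_B² = (2/39)/(8/429) = 11/4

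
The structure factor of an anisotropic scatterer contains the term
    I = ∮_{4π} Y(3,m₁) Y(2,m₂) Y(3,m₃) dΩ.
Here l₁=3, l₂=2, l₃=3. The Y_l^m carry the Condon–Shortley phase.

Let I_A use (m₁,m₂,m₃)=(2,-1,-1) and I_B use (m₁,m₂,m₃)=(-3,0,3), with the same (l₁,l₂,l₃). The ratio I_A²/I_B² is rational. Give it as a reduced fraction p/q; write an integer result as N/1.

Shared (l₁,l₂,l₃)=(3,2,3): N and (l;000)² cancel in I_A²/I_B².
A: Δ = 2!·4!·2!/9! = 1/3780; Racah Σ t=0..1: t=0:+1/12 t=1:−1/48 = 1/16; ⇒ 3j(3 2 3; 2 -1 -1)² = 1/28, sgn +1
B: Δ = 2!·4!·2!/9! = 1/3780; Racah Σ t=2..2: t=2:+1/96 = 1/96; ⇒ 3j(3 2 3; -3 0 3)² = 5/84, sgn +1
I_A²/I_B² = (1/28)/(5/84) = 3/5

3/5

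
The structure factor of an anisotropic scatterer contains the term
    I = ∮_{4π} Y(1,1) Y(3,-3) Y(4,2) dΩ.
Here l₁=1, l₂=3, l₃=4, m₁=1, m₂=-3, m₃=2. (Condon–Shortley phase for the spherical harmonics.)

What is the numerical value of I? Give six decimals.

0.061558

Rules hold: Σm=0, L=8 even, 2≤4≤4.
N = 3·7·9 = 189
Δ = 0!·2!·6!/9! = 1/252
Racah Σ t=0..0: t=0:+1/36 = 1/36
⇒ 3j(1 3 4; 0 0 0)² = 4/63, sgn +1
Racah Σ t=0..0: t=0:+1/1440 = 1/1440
⇒ 3j(1 3 4; 1 -3 2)² = 1/252, sgn +1
4πI² = N·(3j₀)²·(3jₘ)² = 1/21
I = +1·√(0.047619/4π) = 0.06155813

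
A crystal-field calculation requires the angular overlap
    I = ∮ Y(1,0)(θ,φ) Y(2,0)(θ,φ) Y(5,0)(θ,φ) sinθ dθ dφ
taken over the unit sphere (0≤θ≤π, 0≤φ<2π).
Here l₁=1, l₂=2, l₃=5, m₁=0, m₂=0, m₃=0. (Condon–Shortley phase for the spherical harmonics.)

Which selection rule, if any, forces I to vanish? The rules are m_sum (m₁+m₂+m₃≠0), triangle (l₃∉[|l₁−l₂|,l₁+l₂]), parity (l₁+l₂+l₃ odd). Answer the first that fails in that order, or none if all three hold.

triangle

azimuthal sum: 0 + 0 + 0 = 0  ✓
1 ≤ 5 ≤ 3 (triangle on l)  ✗
L = 1 + 2 + 5 = 8 (even)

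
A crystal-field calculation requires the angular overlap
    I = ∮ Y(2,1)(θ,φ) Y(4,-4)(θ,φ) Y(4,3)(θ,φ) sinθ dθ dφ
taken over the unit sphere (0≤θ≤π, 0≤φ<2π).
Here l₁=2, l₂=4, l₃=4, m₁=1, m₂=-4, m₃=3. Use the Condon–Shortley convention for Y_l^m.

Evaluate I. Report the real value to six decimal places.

m-sum 0 ✓  L=10 even ✓  2≤4≤6 ✓
Π(2lᵢ+1) = 5×9×9 = 405
triangle coeff Δ(2,4,4) = 1/13860
Σ_t [0,2]: t=0:+1/192 t=1:−1/36 t=2:+1/192 = -5/288
(3j)²=20/693 [(2 4 4; 0 0 0)], sign=-1
Σ_t [0,0]: t=0:+1/1440 = 1/1440
(3j)²=7/165 [(2 4 4; 1 -4 3)], sign=-1
⇒ 4πI² = 60/121
I = (+1)√(60/121/(4π)) = 0.19864517

0.198645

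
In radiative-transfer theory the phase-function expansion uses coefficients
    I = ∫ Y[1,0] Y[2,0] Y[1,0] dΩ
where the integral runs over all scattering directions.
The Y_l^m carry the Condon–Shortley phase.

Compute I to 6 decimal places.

0.252313

m-sum 0 ✓  L=4 even ✓  1≤1≤3 ✓
Π(2lᵢ+1) = 3×5×3 = 45
triangle coeff Δ(1,2,1) = 1/30
Σ_t [1,1]: t=1:−1/1 = -1/1
(3j)²=2/15 [(1 2 1; 0 0 0)], sign=+1
(m-triple is (0,0,0) — same symbol as above.)
⇒ 4πI² = 4/5
I = (+1)√(4/5/(4π)) = 0.25231325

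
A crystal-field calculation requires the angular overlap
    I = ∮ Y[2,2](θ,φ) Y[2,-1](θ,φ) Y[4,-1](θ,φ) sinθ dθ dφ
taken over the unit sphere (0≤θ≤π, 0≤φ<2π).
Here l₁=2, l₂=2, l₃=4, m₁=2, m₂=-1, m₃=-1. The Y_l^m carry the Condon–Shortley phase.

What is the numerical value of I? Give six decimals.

Checks pass: Σm=0; 8 even; l₃=4∈[0,4].
(2·2+1)(2·2+1)(2·4+1) = 225
Δ: 0! 4! 4! / 9! → 1/630
sum: t=0:+1/16 = 1/16
3j²(2 2 4; 0 0 0) = Δ·Π!·Σ² = 2/35  (sign +1)
sum: t=0:+1/144 = 1/144
3j²(2 2 4; 2 -1 -1) = Δ·Π!·Σ² = 1/126  (sign -1)
combine: 4πI² = 225·2/35·1/126 = 5/49
take √, sign -1: I = -0.09011188

-0.090112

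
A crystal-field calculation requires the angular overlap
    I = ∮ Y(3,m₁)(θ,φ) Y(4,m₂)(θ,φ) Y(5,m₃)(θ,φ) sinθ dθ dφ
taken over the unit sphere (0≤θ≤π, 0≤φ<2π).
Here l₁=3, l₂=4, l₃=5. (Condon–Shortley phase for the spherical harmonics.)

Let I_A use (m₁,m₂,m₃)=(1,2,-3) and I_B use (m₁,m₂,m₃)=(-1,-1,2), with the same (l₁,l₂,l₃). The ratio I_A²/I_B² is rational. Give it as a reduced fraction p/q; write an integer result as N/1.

Same 3,4,5: normalisation and zero-m 3j drop out of the ratio.
A: Δ: 2! 4! 6! / 13! → 1/180180; sum: t=0:+1/5760 t=1:−1/720 t=2:+1/2304 = -1/1280; 3j²(3 4 5; 1 2 -3) = Δ·Π!·Σ² = 27/1430  (sign -1)
B: Δ: 2! 4! 6! / 13! → 1/180180; sum: t=0:+1/1728 t=1:−1/288 t=2:+1/960 = -1/540; 3j²(3 4 5; -1 -1 2) = Δ·Π!·Σ² = 128/6435  (sign +1)
I_A²/I_B² = (27/1430)/(128/6435) = 243/256

243/256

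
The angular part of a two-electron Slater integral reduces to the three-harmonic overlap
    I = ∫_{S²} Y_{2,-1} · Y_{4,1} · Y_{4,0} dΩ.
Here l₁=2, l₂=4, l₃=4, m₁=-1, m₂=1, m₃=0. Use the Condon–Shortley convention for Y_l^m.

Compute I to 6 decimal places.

-0.044869

Checks pass: Σm=0; 10 even; l₃=4∈[2,6].
(2·2+1)(2·4+1)(2·4+1) = 405
Δ: 2! 2! 6! / 11! → 1/13860
sum: t=0:+1/192 t=1:−1/36 t=2:+1/192 = -5/288
3j²(2 4 4; 0 0 0) = Δ·Π!·Σ² = 20/693  (sign -1)
sum: t=1:−1/96 t=2:+1/72 = 1/288
3j²(2 4 4; -1 1 0) = Δ·Π!·Σ² = 1/462  (sign +1)
combine: 4πI² = 405·20/693·1/462 = 150/5929
take √, sign -1: I = -0.04486937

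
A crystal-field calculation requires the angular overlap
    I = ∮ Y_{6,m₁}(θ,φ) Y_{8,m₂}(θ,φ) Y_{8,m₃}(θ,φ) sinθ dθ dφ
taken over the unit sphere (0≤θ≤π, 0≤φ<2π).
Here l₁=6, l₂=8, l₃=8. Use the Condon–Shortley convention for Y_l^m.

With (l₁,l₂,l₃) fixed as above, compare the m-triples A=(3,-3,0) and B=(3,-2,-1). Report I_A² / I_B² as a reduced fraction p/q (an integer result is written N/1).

l's match ⇒ only the (l;m) 3-j factors differ between A and B.
A: triangle coeff Δ(6,8,8) = 1/13742520792; Σ_t [0,3]: t=0:+1/373248000 t=1:−1/99532800 t=2:+1/174182400 t=3:−1/2090188800 = -11/5225472000; (3j)²=528/96577 [(6 8 8; 3 -3 0)], sign=-1
B: triangle coeff Δ(6,8,8) = 1/13742520792; Σ_t [0,3]: t=0:+1/447897600 t=1:−1/82944000 t=2:+1/99532800 t=3:−1/783820800 = -11/10450944000; (3j)²=81/96577 [(6 8 8; 3 -2 -1)], sign=+1
I_A²/I_B² = (528/96577)/(81/96577) = 176/27

176/27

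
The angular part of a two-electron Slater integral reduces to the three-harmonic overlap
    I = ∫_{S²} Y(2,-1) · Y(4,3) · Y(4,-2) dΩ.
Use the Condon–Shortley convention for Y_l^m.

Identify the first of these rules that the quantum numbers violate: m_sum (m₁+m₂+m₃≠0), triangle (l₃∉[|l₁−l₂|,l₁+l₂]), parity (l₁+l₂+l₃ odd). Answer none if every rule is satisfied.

none

Σmᵢ = 0  ✓
l₃∈[|l₁−l₂|,l₁+l₂]=[2,6], have l₃=4  ✓
Σlᵢ = 10 ⇒ even  ✓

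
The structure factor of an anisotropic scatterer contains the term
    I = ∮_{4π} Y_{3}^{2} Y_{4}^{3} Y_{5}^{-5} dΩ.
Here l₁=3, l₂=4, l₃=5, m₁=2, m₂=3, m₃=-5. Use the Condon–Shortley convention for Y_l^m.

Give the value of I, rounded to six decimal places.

Checks pass: Σm=0; 12 even; l₃=5∈[1,7].
(2·3+1)(2·4+1)(2·5+1) = 693
Δ: 2! 4! 6! / 13! → 1/180180
sum: t=0:+1/576 t=1:−1/144 t=2:+1/576 = -1/288
3j²(3 4 5; 0 0 0) = Δ·Π!·Σ² = 20/1001  (sign +1)
sum: t=1:−1/17280 = -1/17280
3j²(3 4 5; 2 3 -5) = Δ·Π!·Σ² = 35/858  (sign -1)
combine: 4πI² = 693·20/1001·35/858 = 1050/1859
take √, sign -1: I = -0.21200691

-0.212007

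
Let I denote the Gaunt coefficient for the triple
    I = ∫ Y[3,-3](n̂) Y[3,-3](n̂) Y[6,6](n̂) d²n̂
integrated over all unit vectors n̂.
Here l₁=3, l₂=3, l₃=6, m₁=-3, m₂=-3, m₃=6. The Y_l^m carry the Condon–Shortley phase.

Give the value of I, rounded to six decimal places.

0.360342

Rules hold: Σm=0, L=12 even, 0≤6≤6.
N = 7·7·13 = 637
Δ = 0!·6!·6!/13! = 1/12012
Racah Σ t=0..0: t=0:+1/1296 = 1/1296
⇒ 3j(3 3 6; 0 0 0)² = 100/3003, sgn +1
Racah Σ t=0..0: t=0:+1/518400 = 1/518400
⇒ 3j(3 3 6; -3 -3 6)² = 1/13, sgn +1
4πI² = N·(3j₀)²·(3jₘ)² = 700/429
I = +1·√(1.6317/4π) = 0.36034246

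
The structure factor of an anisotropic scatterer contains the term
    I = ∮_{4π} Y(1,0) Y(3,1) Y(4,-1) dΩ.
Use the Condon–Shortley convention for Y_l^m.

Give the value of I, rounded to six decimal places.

m-sum 0 ✓  L=8 even ✓  2≤4≤4 ✓
Π(2lᵢ+1) = 3×7×9 = 189
triangle coeff Δ(1,3,4) = 1/252
Σ_t [0,0]: t=0:+1/36 = 1/36
(3j)²=4/63 [(1 3 4; 0 0 0)], sign=+1
Σ_t [0,0]: t=0:+1/48 = 1/48
(3j)²=5/84 [(1 3 4; 0 1 -1)], sign=-1
⇒ 4πI² = 5/7
I = (-1)√(5/7/(4π)) = -0.23841361

-0.238414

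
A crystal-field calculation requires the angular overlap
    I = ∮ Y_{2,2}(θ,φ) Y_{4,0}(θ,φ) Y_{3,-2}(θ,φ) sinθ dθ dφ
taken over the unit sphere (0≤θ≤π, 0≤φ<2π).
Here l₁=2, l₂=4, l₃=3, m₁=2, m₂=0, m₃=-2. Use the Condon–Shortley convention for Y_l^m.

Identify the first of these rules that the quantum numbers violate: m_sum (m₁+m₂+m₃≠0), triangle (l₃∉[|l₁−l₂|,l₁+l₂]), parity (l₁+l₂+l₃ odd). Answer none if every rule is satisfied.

parity

m₁+m₂+m₃ = 2 + 0 − 2 = 0  ✓
triangle: |2−4|=2 ≤ l₃=3 ≤ 2+4=6  ✓
parity: l₁+l₂+l₃ = 9 is odd  ✗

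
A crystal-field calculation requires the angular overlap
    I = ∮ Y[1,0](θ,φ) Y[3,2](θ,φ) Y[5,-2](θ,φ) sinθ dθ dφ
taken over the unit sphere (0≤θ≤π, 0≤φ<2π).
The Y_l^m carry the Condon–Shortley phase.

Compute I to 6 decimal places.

0.000000

|1−3|≤5≤1+3 violated ⇒ I = 0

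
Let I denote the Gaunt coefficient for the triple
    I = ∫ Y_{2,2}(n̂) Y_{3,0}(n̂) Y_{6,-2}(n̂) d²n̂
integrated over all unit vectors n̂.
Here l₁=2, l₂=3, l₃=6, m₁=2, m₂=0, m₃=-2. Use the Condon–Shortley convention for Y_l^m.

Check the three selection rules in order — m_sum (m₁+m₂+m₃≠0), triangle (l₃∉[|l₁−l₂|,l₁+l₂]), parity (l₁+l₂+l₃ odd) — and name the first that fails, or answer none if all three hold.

triangle

azimuthal sum: 2 + 0 − 2 = 0  ✓
1 ≤ 6 ≤ 5 (triangle on l)  ✗
L = 2 + 3 + 6 = 11 (odd)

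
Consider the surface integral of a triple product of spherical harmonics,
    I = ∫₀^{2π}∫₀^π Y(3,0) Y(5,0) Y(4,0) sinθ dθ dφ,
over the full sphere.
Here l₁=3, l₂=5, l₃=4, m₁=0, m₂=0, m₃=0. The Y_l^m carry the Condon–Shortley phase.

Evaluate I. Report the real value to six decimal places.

Rules hold: Σm=0, L=12 even, 2≤4≤8.
N = 7·11·9 = 693
Δ = 4!·2!·6!/13! = 1/180180
Racah Σ t=1..3: t=1:−1/576 t=2:+1/144 t=3:−1/576 = 1/288
⇒ 3j(3 5 4; 0 0 0)² = 20/1001, sgn +1
(m-triple is (0,0,0) — same symbol as above.)
4πI² = N·(3j₀)²·(3jₘ)² = 3600/13013
I = +1·√(0.276646/4π) = 0.14837393

0.148374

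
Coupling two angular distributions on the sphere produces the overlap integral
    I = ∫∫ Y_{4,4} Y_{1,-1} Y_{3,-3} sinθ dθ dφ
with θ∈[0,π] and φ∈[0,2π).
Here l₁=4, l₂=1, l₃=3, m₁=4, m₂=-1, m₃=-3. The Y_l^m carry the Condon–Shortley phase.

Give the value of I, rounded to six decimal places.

0.325735

Checks pass: Σm=0; 8 even; l₃=3∈[3,5].
(2·4+1)(2·1+1)(2·3+1) = 189
Δ: 2! 6! 0! / 9! → 1/252
sum: t=1:−1/36 = -1/36
3j²(4 1 3; 0 0 0) = Δ·Π!·Σ² = 4/63  (sign +1)
sum: t=0:+1/1440 = 1/1440
3j²(4 1 3; 4 -1 -3) = Δ·Π!·Σ² = 1/9  (sign +1)
combine: 4πI² = 189·4/63·1/9 = 4/3
take √, sign +1: I = 0.32573501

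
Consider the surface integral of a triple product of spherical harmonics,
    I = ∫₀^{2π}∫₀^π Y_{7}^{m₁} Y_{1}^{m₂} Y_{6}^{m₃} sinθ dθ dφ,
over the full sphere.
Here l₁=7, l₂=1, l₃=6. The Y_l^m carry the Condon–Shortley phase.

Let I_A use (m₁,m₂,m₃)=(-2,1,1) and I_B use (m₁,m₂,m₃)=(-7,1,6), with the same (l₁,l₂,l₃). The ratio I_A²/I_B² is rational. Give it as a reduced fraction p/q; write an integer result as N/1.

36/91

Same 7,1,6: normalisation and zero-m 3j drop out of the ratio.
A: Δ: 2! 12! 0! / 15! → 1/1365; sum: t=2:+1/1209600 = 1/1209600; 3j²(7 1 6; -2 1 1) = Δ·Π!·Σ² = 12/455  (sign -1)
B: Δ: 2! 12! 0! / 15! → 1/1365; sum: t=2:+1/958003200 = 1/958003200; 3j²(7 1 6; -7 1 6) = Δ·Π!·Σ² = 1/15  (sign +1)
I_A²/I_B² = (12/455)/(1/15) = 36/91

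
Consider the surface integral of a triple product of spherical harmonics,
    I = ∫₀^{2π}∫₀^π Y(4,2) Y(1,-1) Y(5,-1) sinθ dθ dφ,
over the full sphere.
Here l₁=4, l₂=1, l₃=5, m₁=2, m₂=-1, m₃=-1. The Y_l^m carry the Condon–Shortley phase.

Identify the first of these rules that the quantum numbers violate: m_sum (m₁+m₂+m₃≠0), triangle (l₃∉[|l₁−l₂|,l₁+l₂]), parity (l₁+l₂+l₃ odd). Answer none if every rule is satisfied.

Σmᵢ = 0  ✓
l₃∈[|l₁−l₂|,l₁+l₂]=[3,5], have l₃=5  ✓
Σlᵢ = 10 ⇒ even  ✓

none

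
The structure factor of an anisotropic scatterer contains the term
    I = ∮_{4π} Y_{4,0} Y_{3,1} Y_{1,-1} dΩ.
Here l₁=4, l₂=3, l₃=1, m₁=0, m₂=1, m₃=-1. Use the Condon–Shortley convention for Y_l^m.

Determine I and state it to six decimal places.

Checks pass: Σm=0; 8 even; l₃=1∈[1,7].
(2·4+1)(2·3+1)(2·1+1) = 189
Δ: 6! 2! 0! / 9! → 1/252
sum: t=3:−1/36 = -1/36
3j²(4 3 1; 0 0 0) = Δ·Π!·Σ² = 4/63  (sign +1)
sum: t=4:+1/96 = 1/96
3j²(4 3 1; 0 1 -1) = Δ·Π!·Σ² = 1/42  (sign +1)
combine: 4πI² = 189·4/63·1/42 = 2/7
take √, sign +1: I = 0.15078601

0.150786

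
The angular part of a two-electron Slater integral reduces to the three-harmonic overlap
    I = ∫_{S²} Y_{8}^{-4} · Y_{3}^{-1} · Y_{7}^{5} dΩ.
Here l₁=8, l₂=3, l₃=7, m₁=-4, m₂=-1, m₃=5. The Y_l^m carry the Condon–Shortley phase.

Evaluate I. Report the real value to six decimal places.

-0.170870

Rules hold: Σm=0, L=18 even, 5≤7≤11.
N = 17·7·15 = 1785
Δ = 4!·12!·2!/19! = 1/5290740
Racah Σ t=1..3: t=1:−1/7257600 t=2:+1/2073600 t=3:−1/7257600 = 1/4838400
⇒ 3j(8 3 7; 0 0 0)² = 252/20995, sgn -1
Racah Σ t=0..2: t=0:+1/22992076800 t=1:−1/239500800 t=2:+1/58060800 = 43/3284582400
⇒ 3j(8 3 7; -4 -1 5)² = 12943/755820, sgn +1
4πI² = N·(3j₀)²·(3jₘ)² = 1902621/5185765
I = -1·√(0.366893/4π) = -0.17086960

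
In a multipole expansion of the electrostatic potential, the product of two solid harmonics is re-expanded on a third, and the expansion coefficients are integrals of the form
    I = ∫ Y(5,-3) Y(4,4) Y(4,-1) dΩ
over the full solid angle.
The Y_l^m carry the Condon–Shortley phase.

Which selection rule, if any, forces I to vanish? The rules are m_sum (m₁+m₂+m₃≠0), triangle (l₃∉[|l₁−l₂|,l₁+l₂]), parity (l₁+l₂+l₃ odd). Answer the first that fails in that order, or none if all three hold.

m₁+m₂+m₃ = -3 + 4 − 1 = 0  ✓
triangle: |5−4|=1 ≤ l₃=4 ≤ 5+4=9  ✓
parity: l₁+l₂+l₃ = 13 is odd  ✗

parity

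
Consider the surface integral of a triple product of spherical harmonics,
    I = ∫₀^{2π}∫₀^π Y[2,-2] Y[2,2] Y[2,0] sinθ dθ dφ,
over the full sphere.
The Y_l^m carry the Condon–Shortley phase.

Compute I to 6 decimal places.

-0.180224

Checks pass: Σm=0; 6 even; l₃=2∈[0,4].
(2·2+1)(2·2+1)(2·2+1) = 125
Δ: 2! 2! 2! / 7! → 1/630
sum: t=0:+1/8 t=1:−1/1 t=2:+1/8 = -3/4
3j²(2 2 2; 0 0 0) = Δ·Π!·Σ² = 2/35  (sign -1)
sum: t=2:+1/8 = 1/8
3j²(2 2 2; -2 2 0) = Δ·Π!·Σ² = 2/35  (sign +1)
combine: 4πI² = 125·2/35·2/35 = 20/49
take √, sign -1: I = -0.18022375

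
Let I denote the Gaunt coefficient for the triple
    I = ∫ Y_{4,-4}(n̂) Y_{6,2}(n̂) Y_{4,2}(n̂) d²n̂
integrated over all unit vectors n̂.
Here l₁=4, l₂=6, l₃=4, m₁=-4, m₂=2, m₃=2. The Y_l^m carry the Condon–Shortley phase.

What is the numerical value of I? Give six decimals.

-0.110189

Checks pass: Σm=0; 14 even; l₃=4∈[2,10].
(2·4+1)(2·6+1)(2·4+1) = 1053
Δ: 6! 2! 6! / 15! → 1/1261260
sum: t=2:+1/4608 t=3:−1/1296 t=4:+1/4608 = -7/20736
3j²(4 6 4; 0 0 0) = Δ·Π!·Σ² = 20/1287  (sign -1)
sum: t=6:+1/69120 = 1/69120
3j²(4 6 4; -4 2 2) = Δ·Π!·Σ² = 4/429  (sign +1)
combine: 4πI² = 1053·20/1287·4/429 = 240/1573
take √, sign -1: I = -0.11018851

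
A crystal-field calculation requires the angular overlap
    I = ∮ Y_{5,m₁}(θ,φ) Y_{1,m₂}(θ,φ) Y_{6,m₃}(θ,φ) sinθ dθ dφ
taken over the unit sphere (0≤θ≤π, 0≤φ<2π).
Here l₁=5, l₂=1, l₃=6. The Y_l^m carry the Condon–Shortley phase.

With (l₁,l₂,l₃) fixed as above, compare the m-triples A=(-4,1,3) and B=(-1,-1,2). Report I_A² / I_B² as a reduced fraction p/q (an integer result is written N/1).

l's match ⇒ only the (l;m) 3-j factors differ between A and B.
A: triangle coeff Δ(5,1,6) = 1/858; Σ_t [0,0]: t=0:+1/725760 = 1/725760; (3j)²=1/286 [(5 1 6; -4 1 3)], sign=-1
B: triangle coeff Δ(5,1,6) = 1/858; Σ_t [0,0]: t=0:+1/34560 = 1/34560; (3j)²=14/429 [(5 1 6; -1 -1 2)], sign=+1
I_A²/I_B² = (1/286)/(14/429) = 3/28

3/28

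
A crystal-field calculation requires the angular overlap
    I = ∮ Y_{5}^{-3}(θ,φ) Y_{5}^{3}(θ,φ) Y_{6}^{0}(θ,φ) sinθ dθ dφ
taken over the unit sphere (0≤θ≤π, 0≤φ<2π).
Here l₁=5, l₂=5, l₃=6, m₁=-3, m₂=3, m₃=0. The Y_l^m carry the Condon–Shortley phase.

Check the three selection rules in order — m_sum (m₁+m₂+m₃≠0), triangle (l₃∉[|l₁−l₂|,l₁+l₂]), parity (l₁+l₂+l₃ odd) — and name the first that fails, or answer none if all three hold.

azimuthal sum: -3 + 3 + 0 = 0  ✓
0 ≤ 6 ≤ 10 (triangle on l)  ✓
L = 5 + 5 + 6 = 16 (even)  ✓

none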